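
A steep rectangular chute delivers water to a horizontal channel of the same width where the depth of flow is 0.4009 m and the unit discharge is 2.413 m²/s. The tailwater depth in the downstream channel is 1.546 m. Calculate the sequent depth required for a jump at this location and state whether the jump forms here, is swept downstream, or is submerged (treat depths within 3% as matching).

y₂ = 1.532 m; the jump forms here

V₁ = q/y₁ = 2.413/0.4009 = 6.019 m/s. Fr₁ = V₁/√(g·y₁) = 6.019/√(9.81×0.4009) = 3.035.
Sequent-depth ratio: y₂/y₁ = ½[√(1 + 8Fr₁²) − 1] = ½[√74.693 − 1] = 3.821.
y₂ = 3.821 × 0.4009 = 1.532 m.
Tailwater y_tw = 1.546 m: y_tw ≈ y₂, so the jump forms here.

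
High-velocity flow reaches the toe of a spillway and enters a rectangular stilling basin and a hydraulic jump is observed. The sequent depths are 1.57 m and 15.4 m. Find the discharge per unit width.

q = 44.9 m²/s

For a rectangular channel the momentum equation gives q² = ½·g·y₁·y₂·(y₁ + y₂) = ½×9.81×1.57×15.4×17.0 = 2013.
q = √2013 = 44.9 m²/s.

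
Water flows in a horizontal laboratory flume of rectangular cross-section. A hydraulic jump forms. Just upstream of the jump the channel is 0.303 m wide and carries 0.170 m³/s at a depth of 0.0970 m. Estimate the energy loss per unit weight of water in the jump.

q = Q/b = 0.170/0.303 = 0.561 m²/s; V₁ = q/y₁ = 5.78 m/s. Fr₁ = V₁/√(g·y₁) = 5.93.
From the momentum equation for a rectangular channel, y₂/y₁ = ½[√(1 + 8Fr₁²) − 1] = ½[√282.3 − 1] = 7.90.
y₂ = 7.90 × 0.0970 = 0.766 m.
Head loss: ΔE = (y₂ − y₁)³/(4y₁y₂) = (0.766 − 0.0970)³/(4×0.0970×0.766) = 0.300/0.297 = 1.01 m.

ΔE = 1.01 m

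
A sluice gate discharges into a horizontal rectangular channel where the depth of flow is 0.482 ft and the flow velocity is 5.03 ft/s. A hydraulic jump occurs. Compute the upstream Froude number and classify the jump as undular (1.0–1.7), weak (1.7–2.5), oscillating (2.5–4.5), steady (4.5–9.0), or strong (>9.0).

Fr₁ = V₁/√(g·y₁) = 5.03/√(32.2×0.482) = 1.28.
Fr₁ = 1.28 lies in the undular range.

Fr₁ = 1.28; undular jump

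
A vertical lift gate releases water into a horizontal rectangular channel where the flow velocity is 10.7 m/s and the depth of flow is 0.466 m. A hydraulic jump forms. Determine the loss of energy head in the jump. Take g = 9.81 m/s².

Fr₁ = V₁/√(g·y₁) = 10.7/√(9.81×0.466) = 5.00.
Bélanger equation: y₂/y₁ = ½[√(1 + 8Fr₁²) − 1] = ½[√201.4 − 1] = 6.60.
y₂ = 6.60 × 0.466 = 3.07 m.
q = V₁·y₁ = 10.7 × 0.466 = 4.99 m²/s. V₂ = q/y₂ = 4.99/3.07 = 1.62 m/s. E₁ = y₁ + V₁²/2g = 6.30 m; E₂ = y₂ + V₂²/2g = 3.21 m. ΔE = E₁ − E₂ = 3.09 m.

ΔE = 3.09 m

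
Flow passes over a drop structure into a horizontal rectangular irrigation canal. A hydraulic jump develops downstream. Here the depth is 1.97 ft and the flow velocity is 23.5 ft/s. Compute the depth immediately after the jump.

y₂ = 7.29 ft

Fr₁ = V₁/√(g·y₁) = 23.5/√(32.2×1.97) = 2.95.
Sequent-depth ratio: y₂/y₁ = ½[√(1 + 8Fr₁²) − 1] = ½[√70.65 − 1] = 3.70.
y₂ = 3.70 × 1.97 = 7.29 ft.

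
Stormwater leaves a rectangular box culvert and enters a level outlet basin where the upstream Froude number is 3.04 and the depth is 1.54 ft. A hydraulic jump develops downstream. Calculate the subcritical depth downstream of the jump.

Fr₁ = 3.04 (given).
Conjugate-depth relation: y₂/y₁ = ½[√(1 + 8Fr₁²) − 1] = ½[√74.93 − 1] = 3.83.
y₂ = 3.83 × 1.54 = 5.90 ft.

y₂ = 5.90 ft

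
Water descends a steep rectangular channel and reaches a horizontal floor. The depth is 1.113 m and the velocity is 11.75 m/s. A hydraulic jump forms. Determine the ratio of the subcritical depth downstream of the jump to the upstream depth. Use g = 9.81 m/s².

Fr₁ = V₁/√(g·y₁) = 11.75/√(9.81×1.113) = 3.556.
By Bélanger, y₂/y₁ = ½[√(1 + 8Fr₁²) − 1] = ½[√102.16 − 1] = 4.554.

y₂/y₁ = 4.554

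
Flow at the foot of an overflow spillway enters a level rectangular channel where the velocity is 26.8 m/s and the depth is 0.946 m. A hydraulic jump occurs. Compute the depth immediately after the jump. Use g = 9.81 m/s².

Fr₁ = V₁/√(g·y₁) = 26.8/√(9.81×0.946) = 8.80.
By Bélanger, y₂/y₁ = ½[√(1 + 8Fr₁²) − 1] = ½[√620.2 − 1] = 12.0.
y₂ = 12.0 × 0.946 = 11.3 m.

y₂ = 11.3 m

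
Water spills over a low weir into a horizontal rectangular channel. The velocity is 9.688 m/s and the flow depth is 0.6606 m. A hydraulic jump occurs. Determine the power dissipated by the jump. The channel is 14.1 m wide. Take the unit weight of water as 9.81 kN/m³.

P = 1775 kW

Fr₁ = V₁/√(g·y₁) = 9.688/√(9.81×0.6606) = 3.806.
Bélanger equation: y₂/y₁ = ½[√(1 + 8Fr₁²) − 1] = ½[√116.86 − 1] = 4.905.
y₂ = 4.905 × 0.6606 = 3.240 m.
q = V₁·y₁ = 9.688 × 0.6606 = 6.400 m²/s. V₂ = q/y₂ = 6.400/3.240 = 1.975 m/s. E₁ = y₁ + V₁²/2g = 5.444 m; E₂ = y₂ + V₂²/2g = 3.439 m. ΔE = E₁ − E₂ = 2.005 m.
Q = q·b = 6.400 × 14.1 = 90.24 m³/s. P = γ·Q·ΔE = 9.81 × 90.24 × 2.005 = 1775 kW.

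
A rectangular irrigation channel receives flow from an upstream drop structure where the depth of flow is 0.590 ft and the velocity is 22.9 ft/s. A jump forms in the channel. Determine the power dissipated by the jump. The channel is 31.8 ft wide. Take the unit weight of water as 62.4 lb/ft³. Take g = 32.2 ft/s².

P = 218 hp

Fr₁ = V₁/√(g·y₁) = 22.9/√(32.2×0.590) = 5.25.
By Bélanger, y₂/y₁ = ½[√(1 + 8Fr₁²) − 1] = ½[√221.8 − 1] = 6.95.
y₂ = 6.95 × 0.590 = 4.10 ft.
q = V₁·y₁ = 22.9 × 0.590 = 13.5 ft²/s. V₂ = q/y₂ = 13.5/4.10 = 3.30 ft/s. E₁ = y₁ + V₁²/2g = 8.73 ft; E₂ = y₂ + V₂²/2g = 4.27 ft. ΔE = E₁ − E₂ = 4.47 ft.
Q = q·b = 13.5 × 31.8 = 430 cfs. P = γ·Q·ΔE/550 = 62.4 × 430 × 4.47 / 550 = 218 hp.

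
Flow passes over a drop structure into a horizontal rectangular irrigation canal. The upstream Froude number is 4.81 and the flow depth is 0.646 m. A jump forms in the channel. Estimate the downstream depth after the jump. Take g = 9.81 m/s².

Fr₁ = 4.81 (given).
Sequent-depth ratio: y₂/y₁ = ½[√(1 + 8Fr₁²) − 1] = ½[√186.1 − 1] = 6.32.
y₂ = 6.32 × 0.646 = 4.08 m.

y₂ = 4.08 m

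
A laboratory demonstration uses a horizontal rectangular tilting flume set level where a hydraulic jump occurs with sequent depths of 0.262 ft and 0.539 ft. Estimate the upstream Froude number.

Fr₁ = 1.77

For a rectangular channel the momentum equation gives q² = ½·g·y₁·y₂·(y₁ + y₂) = ½×32.2×0.262×0.539×0.801 = 1.82.
q = √1.82 = 1.35 ft²/s.
V₁ = q/y₁ = 5.15 ft/s; Fr₁ = V₁/√(g·y₁) = 1.77.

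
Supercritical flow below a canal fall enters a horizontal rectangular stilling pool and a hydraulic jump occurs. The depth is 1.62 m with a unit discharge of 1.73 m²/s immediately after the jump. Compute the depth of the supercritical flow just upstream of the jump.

y₁ = 0.206 m

V₂ = q/y₂ = 1.73/1.62 = 1.07 m/s; Fr₂ = V₂/√(g·y₂) = 0.268.
Since the conjugate-depth ratio holds either way, y₁/y₂ = ½[√(1 + 8Fr₂²) − 1] = ½[√1.574 − 1] = 0.127.
y₁ = 0.127 × 1.62 = 0.206 m.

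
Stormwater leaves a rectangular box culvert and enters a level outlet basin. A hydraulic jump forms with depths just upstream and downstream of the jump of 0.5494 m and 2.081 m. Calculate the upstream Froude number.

For a rectangular channel the momentum equation gives q² = ½·g·y₁·y₂·(y₁ + y₂) = ½×9.81×0.5494×2.081×2.630 = 14.75.
q = √14.75 = 3.841 m²/s.
V₁ = q/y₁ = 6.991 m/s; Fr₁ = V₁/√(g·y₁) = 3.011.

Fr₁ = 3.011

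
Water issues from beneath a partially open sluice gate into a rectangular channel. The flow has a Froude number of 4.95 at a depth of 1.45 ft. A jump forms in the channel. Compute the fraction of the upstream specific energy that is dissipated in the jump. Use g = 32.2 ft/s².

Fr₁ = 4.95 (given).
From the momentum equation for a rectangular channel, y₂/y₁ = ½[√(1 + 8Fr₁²) − 1] = ½[√197.0 − 1] = 6.52.
y₂ = 6.52 × 1.45 = 9.45 ft.
E₁ = y₁(1 + Fr₁²/2) = 1.45×(1 + 4.95²/2) = 19.2 ft. ΔE = (y₂ − y₁)³/(4y₁y₂) = 9.34 ft. ΔE/E₁ = 9.34/19.2 = 0.486.

ΔE/E₁ = 0.486 (48.6%)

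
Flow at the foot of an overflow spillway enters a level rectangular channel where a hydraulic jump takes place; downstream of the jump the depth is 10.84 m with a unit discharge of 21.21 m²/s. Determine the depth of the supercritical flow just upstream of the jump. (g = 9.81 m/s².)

y₁ = 0.7312 m

V₂ = q/y₂ = 21.21/10.84 = 1.957 m/s; Fr₂ = V₂/√(g·y₂) = 0.1897.
From the momentum equation (using Fr₂), y₁/y₂ = ½[√(1 + 8Fr₂²) − 1] = ½[√1.2880 − 1] = 0.06745.
y₁ = 0.06745 × 10.84 = 0.7312 m.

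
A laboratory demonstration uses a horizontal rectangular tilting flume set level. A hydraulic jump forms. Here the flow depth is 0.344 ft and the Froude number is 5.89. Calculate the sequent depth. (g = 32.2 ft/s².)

y₂ = 2.70 ft

Fr₁ = 5.89 (given).
Sequent-depth ratio: y₂/y₁ = ½[√(1 + 8Fr₁²) − 1] = ½[√278.5 − 1] = 7.84.
y₂ = 7.84 × 0.344 = 2.70 ft.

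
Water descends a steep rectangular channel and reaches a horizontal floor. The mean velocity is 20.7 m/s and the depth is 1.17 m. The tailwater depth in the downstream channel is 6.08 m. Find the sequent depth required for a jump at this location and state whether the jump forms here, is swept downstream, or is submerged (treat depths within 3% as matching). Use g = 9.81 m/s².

y₂ = 9.54 m; the jump is swept downstream

Fr₁ = V₁/√(g·y₁) = 20.7/√(9.81×1.17) = 6.11.
Sequent-depth ratio: y₂/y₁ = ½[√(1 + 8Fr₁²) − 1] = ½[√299.7 − 1] = 8.16.
y₂ = 8.16 × 1.17 = 9.54 m.
Tailwater y_tw = 6.08 m: y_tw < y₂, so the jump is swept downstream.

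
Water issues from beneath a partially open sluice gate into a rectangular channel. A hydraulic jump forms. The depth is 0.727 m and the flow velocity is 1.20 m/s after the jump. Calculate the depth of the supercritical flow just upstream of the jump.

Fr₂ = V₂/√(g·y₂) = 1.20/√(9.81×0.727) = 0.449.
From the momentum equation (using Fr₂), y₁/y₂ = ½[√(1 + 8Fr₂²) − 1] = ½[√2.615 − 1] = 0.309.
y₁ = 0.309 × 0.727 = 0.224 m.

y₁ = 0.224 m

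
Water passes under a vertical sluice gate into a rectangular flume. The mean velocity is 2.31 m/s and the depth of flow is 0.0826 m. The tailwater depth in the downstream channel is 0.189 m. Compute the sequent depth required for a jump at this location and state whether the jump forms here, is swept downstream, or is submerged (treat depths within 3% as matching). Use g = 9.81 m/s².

y₂ = 0.261 m; the jump is swept downstream

Fr₁ = V₁/√(g·y₁) = 2.31/√(9.81×0.0826) = 2.57.
Conjugate-depth relation: y₂/y₁ = ½[√(1 + 8Fr₁²) − 1] = ½[√53.68 − 1] = 3.16.
y₂ = 3.16 × 0.0826 = 0.261 m.
Tailwater y_tw = 0.189 m: y_tw < y₂, so the jump is swept downstream.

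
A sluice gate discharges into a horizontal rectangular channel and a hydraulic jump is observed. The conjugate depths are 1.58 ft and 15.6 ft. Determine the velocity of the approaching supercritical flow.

For a rectangular channel the momentum equation gives q² = ½·g·y₁·y₂·(y₁ + y₂) = ½×32.2×1.58×15.6×17.2 = 6818.
q = √6818 = 82.6 ft²/s.
V₁ = q/y₁ = 82.6/1.58 = 52.3 ft/s.

V₁ = 52.3 ft/s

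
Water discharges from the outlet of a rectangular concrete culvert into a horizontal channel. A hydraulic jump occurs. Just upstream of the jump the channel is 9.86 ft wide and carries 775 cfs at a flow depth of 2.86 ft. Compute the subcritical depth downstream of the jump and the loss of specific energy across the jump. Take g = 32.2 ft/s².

q = Q/b = 775/9.86 = 78.6 ft²/s; V₁ = q/y₁ = 27.5 ft/s. Fr₁ = V₁/√(g·y₁) = 2.86.
From the momentum equation for a rectangular channel, y₂/y₁ = ½[√(1 + 8Fr₁²) − 1] = ½[√66.61 − 1] = 3.58.
y₂ = 3.58 × 2.86 = 10.2 ft.
V₂ = q/y₂ = 78.6/10.2 = 7.67 ft/s. E₁ = y₁ + V₁²/2g = 14.6 ft; E₂ = y₂ + V₂²/2g = 11.2 ft. ΔE = E₁ − E₂ = 3.43 ft.

y₂ = 10.2 ft; ΔE = 3.43 ft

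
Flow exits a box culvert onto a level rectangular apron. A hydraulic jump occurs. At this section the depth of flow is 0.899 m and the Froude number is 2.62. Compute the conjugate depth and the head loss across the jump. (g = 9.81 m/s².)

y₂ = 2.91 m; ΔE = 0.779 m

Fr₁ = 2.62 (given).
By Bélanger, y₂/y₁ = ½[√(1 + 8Fr₁²) − 1] = ½[√55.92 − 1] = 3.24.
y₂ = 3.24 × 0.899 = 2.91 m.
Head loss: ΔE = (y₂ − y₁)³/(4y₁y₂) = (2.91 − 0.899)³/(4×0.899×2.91) = 8.15/10.5 = 0.779 m.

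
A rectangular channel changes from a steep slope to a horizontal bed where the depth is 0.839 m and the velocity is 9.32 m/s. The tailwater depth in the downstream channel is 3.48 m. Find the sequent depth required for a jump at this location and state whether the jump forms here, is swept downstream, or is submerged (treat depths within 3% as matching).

Fr₁ = V₁/√(g·y₁) = 9.32/√(9.81×0.839) = 3.25.
Conjugate-depth relation: y₂/y₁ = ½[√(1 + 8Fr₁²) − 1] = ½[√85.43 − 1] = 4.12.
y₂ = 4.12 × 0.839 = 3.46 m.
Tailwater y_tw = 3.48 m: y_tw ≈ y₂, so the jump forms here.

y₂ = 3.46 m; the jump forms here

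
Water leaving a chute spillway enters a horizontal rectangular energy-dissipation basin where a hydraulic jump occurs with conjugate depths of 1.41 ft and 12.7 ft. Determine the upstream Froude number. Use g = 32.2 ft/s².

Fr₁ = 6.71

For a rectangular channel the momentum equation gives q² = ½·g·y₁·y₂·(y₁ + y₂) = ½×32.2×1.41×12.7×14.1 = 4068.
q = √4068 = 63.8 ft²/s.
V₁ = q/y₁ = 45.2 ft/s; Fr₁ = V₁/√(g·y₁) = 6.71.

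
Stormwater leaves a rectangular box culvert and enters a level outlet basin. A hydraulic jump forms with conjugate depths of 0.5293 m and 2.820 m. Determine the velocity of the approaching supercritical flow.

V₁ = 9.356 m/s

For a rectangular channel the momentum equation gives q² = ½·g·y₁·y₂·(y₁ + y₂) = ½×9.81×0.5293×2.820×3.349 = 24.52.
q = √24.52 = 4.952 m²/s.
V₁ = q/y₁ = 4.952/0.5293 = 9.356 m/s.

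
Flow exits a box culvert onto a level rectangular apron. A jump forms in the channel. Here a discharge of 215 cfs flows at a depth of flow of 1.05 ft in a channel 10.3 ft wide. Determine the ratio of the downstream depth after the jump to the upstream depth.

q = Q/b = 215/10.3 = 20.9 ft²/s; V₁ = q/y₁ = 19.9 ft/s. Fr₁ = V₁/√(g·y₁) = 3.42.
Sequent-depth ratio: y₂/y₁ = ½[√(1 + 8Fr₁²) − 1] = ½[√94.51 − 1] = 4.36.

y₂/y₁ = 4.36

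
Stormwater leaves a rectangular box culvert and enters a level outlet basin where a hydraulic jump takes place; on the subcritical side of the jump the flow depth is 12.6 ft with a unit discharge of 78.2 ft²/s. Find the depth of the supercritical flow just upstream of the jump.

V₂ = q/y₂ = 78.2/12.6 = 6.21 ft/s; Fr₂ = V₂/√(g·y₂) = 0.308.
The Bélanger relation is symmetric: y₁/y₂ = ½[√(1 + 8Fr₂²) − 1] = ½[√1.760 − 1] = 0.163.
y₁ = 0.163 × 12.6 = 2.06 ft.

y₁ = 2.06 ft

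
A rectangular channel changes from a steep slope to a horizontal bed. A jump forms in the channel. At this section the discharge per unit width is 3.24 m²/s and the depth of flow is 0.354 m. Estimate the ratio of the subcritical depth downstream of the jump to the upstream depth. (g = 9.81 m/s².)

V₁ = q/y₁ = 3.24/0.354 = 9.15 m/s. Fr₁ = V₁/√(g·y₁) = 9.15/√(9.81×0.354) = 4.91.
Bélanger equation: y₂/y₁ = ½[√(1 + 8Fr₁²) − 1] = ½[√194.0 − 1] = 6.46.

y₂/y₁ = 6.46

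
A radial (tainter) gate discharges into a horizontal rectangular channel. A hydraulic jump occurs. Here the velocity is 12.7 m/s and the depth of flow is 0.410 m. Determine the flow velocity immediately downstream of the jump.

Fr₁ = V₁/√(g·y₁) = 12.7/√(9.81×0.410) = 6.33.
Conjugate-depth relation: y₂/y₁ = ½[√(1 + 8Fr₁²) − 1] = ½[√321.8 − 1] = 8.47.
y₂ = 8.47 × 0.410 = 3.47 m.
q = V₁·y₁ = 12.7 × 0.410 = 5.21 m²/s.
V₂ = q/y₂ = 5.21/3.47 = 1.50 m/s.

V₂ = 1.50 m/s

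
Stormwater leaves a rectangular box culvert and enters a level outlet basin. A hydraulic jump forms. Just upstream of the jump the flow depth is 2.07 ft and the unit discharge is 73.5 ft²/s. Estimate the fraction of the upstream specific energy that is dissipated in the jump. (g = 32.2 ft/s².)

V₁ = q/y₁ = 73.5/2.07 = 35.5 ft/s. Fr₁ = V₁/√(g·y₁) = 35.5/√(32.2×2.07) = 4.35.
From the momentum equation for a rectangular channel, y₂/y₁ = ½[√(1 + 8Fr₁²) − 1] = ½[√152.3 − 1] = 5.67.
y₂ = 5.67 × 2.07 = 11.7 ft.
E₁ = y₁ + V₁²/2g = 21.6 ft. ΔE = (y₂ − y₁)³/(4y₁y₂) = 9.30 ft. ΔE/E₁ = 9.30/21.6 = 0.430.

ΔE/E₁ = 0.430 (43.0%)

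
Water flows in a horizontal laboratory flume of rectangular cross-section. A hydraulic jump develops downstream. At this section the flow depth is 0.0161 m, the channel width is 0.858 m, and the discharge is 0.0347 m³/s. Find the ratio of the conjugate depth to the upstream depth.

q = Q/b = 0.0347/0.858 = 0.0404 m²/s; V₁ = q/y₁ = 2.51 m/s. Fr₁ = V₁/√(g·y₁) = 6.32.
Bélanger equation: y₂/y₁ = ½[√(1 + 8Fr₁²) − 1] = ½[√320.6 − 1] = 8.45.

y₂/y₁ = 8.45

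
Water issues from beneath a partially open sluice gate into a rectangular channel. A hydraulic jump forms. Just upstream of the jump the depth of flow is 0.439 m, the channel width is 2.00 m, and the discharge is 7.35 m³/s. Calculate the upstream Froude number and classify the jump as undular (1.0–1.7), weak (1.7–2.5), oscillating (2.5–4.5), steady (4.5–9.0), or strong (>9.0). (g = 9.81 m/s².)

Fr₁ = 4.03; oscillating jump

q = Q/b = 7.35/2.00 = 3.67 m²/s; V₁ = q/y₁ = 8.37 m/s. Fr₁ = V₁/√(g·y₁) = 4.03.
Fr₁ = 4.03 lies in the oscillating range.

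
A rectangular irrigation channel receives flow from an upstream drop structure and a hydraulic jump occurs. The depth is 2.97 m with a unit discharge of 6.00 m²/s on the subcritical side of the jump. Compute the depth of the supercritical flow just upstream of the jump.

V₂ = q/y₂ = 6.00/2.97 = 2.02 m/s; Fr₂ = V₂/√(g·y₂) = 0.374.
Applying the sequent-depth relation in reverse, y₁/y₂ = ½[√(1 + 8Fr₂²) − 1] = ½[√2.121 − 1] = 0.228.
y₁ = 0.228 × 2.97 = 0.678 m.

y₁ = 0.678 m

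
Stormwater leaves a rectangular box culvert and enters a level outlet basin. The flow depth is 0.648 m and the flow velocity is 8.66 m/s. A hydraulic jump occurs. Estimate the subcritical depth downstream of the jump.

Fr₁ = V₁/√(g·y₁) = 8.66/√(9.81×0.648) = 3.43.
From the momentum equation for a rectangular channel, y₂/y₁ = ½[√(1 + 8Fr₁²) − 1] = ½[√95.38 − 1] = 4.38.
y₂ = 4.38 × 0.648 = 2.84 m.

y₂ = 2.84 m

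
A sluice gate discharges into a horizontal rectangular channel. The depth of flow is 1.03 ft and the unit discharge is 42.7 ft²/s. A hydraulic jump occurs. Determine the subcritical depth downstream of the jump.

y₂ = 9.98 ft

V₁ = q/y₁ = 42.7/1.03 = 41.5 ft/s. Fr₁ = V₁/√(g·y₁) = 41.5/√(32.2×1.03) = 7.20.
Sequent-depth ratio: y₂/y₁ = ½[√(1 + 8Fr₁²) − 1] = ½[√415.6 − 1] = 9.69.
y₂ = 9.69 × 1.03 = 9.98 ft.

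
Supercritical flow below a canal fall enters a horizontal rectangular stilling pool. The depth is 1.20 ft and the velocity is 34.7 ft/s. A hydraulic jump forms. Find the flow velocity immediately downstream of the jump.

V₂ = 4.68 ft/s

Fr₁ = V₁/√(g·y₁) = 34.7/√(32.2×1.20) = 5.58.
Bélanger equation: y₂/y₁ = ½[√(1 + 8Fr₁²) − 1] = ½[√250.3 − 1] = 7.41.
y₂ = 7.41 × 1.20 = 8.89 ft.
q = V₁·y₁ = 34.7 × 1.20 = 41.6 ft²/s.
V₂ = q/y₂ = 41.6/8.89 = 4.68 ft/s.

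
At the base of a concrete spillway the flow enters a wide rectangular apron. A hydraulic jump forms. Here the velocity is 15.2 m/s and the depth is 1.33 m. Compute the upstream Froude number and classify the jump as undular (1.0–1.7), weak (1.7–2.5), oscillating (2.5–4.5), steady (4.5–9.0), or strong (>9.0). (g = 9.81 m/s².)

Fr₁ = 4.21; oscillating jump

Fr₁ = V₁/√(g·y₁) = 15.2/√(9.81×1.33) = 4.21.
Fr₁ = 4.21 lies in the oscillating range.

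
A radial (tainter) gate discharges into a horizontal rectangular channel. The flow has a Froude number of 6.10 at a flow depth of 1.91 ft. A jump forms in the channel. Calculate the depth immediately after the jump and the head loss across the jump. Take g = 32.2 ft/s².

Fr₁ = 6.10 (given).
By Bélanger, y₂/y₁ = ½[√(1 + 8Fr₁²) − 1] = ½[√298.7 − 1] = 8.14.
y₂ = 8.14 × 1.91 = 15.5 ft.
Head loss: ΔE = (y₂ − y₁)³/(4y₁y₂) = (15.5 − 1.91)³/(4×1.91×15.5) = 2538/119 = 21.4 ft.

y₂ = 15.5 ft; ΔE = 21.4 ft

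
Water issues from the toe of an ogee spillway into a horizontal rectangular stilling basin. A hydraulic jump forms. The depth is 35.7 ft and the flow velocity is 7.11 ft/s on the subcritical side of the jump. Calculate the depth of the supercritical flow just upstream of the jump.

y₁ = 2.90 ft

Fr₂ = V₂/√(g·y₂) = 7.11/√(32.2×35.7) = 0.210.
From the momentum equation (using Fr₂), y₁/y₂ = ½[√(1 + 8Fr₂²) − 1] = ½[√1.352 − 1] = 0.0813.
y₁ = 0.0813 × 35.7 = 2.90 ft.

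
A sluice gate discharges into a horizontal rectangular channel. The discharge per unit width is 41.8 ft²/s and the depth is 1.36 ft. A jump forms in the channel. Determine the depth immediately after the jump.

V₁ = q/y₁ = 41.8/1.36 = 30.7 ft/s. Fr₁ = V₁/√(g·y₁) = 30.7/√(32.2×1.36) = 4.64.
Sequent-depth ratio: y₂/y₁ = ½[√(1 + 8Fr₁²) − 1] = ½[√173.6 − 1] = 6.09.
y₂ = 6.09 × 1.36 = 8.28 ft.

y₂ = 8.28 ft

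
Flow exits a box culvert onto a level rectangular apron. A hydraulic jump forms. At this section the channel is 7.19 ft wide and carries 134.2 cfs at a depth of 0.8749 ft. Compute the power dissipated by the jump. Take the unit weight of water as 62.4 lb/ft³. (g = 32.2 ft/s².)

P = 47.60 hp

q = Q/b = 134.2/7.19 = 18.66 ft²/s; V₁ = q/y₁ = 21.33 ft/s. Fr₁ = V₁/√(g·y₁) = 4.019.
Sequent-depth ratio: y₂/y₁ = ½[√(1 + 8Fr₁²) − 1] = ½[√130.24 − 1] = 5.206.
y₂ = 5.206 × 0.8749 = 4.555 ft.
V₂ = q/y₂ = 18.66/4.555 = 4.098 ft/s. E₁ = y₁ + V₁²/2g = 7.942 ft; E₂ = y₂ + V₂²/2g = 4.816 ft. ΔE = E₁ − E₂ = 3.126 ft.
P = γ·Q·ΔE/550 = 62.4 × 134.2 × 3.126 / 550 = 47.60 hp.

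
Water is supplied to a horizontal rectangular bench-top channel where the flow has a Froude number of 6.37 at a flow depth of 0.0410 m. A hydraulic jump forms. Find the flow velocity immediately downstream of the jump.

Fr₁ = 6.37 (given).
From the momentum equation for a rectangular channel, y₂/y₁ = ½[√(1 + 8Fr₁²) − 1] = ½[√325.6 − 1] = 8.52.
y₂ = 8.52 × 0.0410 = 0.349 m.
V₁ = Fr₁·√(g·y₁) = 6.37×√(9.81×0.0410) = 4.04 m/s; q = V₁·y₁ = 0.166 m²/s.
V₂ = q/y₂ = 0.166/0.349 = 0.474 m/s.

V₂ = 0.474 m/s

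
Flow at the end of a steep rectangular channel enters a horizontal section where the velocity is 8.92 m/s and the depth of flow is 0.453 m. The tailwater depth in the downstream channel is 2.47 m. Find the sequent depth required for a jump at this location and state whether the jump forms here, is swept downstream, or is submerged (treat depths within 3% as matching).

y₂ = 2.49 m; the jump forms here

Fr₁ = V₁/√(g·y₁) = 8.92/√(9.81×0.453) = 4.23.
From the momentum equation for a rectangular channel, y₂/y₁ = ½[√(1 + 8Fr₁²) − 1] = ½[√144.2 − 1] = 5.50.
y₂ = 5.50 × 0.453 = 2.49 m.
Tailwater y_tw = 2.47 m: y_tw ≈ y₂, so the jump forms here.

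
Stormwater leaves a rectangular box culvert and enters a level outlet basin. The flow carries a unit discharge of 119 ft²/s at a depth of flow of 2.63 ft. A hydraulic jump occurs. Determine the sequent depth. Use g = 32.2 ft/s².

y₂ = 17.0 ft

V₁ = q/y₁ = 119/2.63 = 45.2 ft/s. Fr₁ = V₁/√(g·y₁) = 45.2/√(32.2×2.63) = 4.92.
Conjugate-depth relation: y₂/y₁ = ½[√(1 + 8Fr₁²) − 1] = ½[√194.4 − 1] = 6.47.
y₂ = 6.47 × 2.63 = 17.0 ft.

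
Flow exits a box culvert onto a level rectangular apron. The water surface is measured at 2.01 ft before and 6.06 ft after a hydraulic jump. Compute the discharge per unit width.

For a rectangular channel the momentum equation gives q² = ½·g·y₁·y₂·(y₁ + y₂) = ½×32.2×2.01×6.06×8.07 = 1583.
q = √1583 = 39.8 ft²/s.

q = 39.8 ft²/s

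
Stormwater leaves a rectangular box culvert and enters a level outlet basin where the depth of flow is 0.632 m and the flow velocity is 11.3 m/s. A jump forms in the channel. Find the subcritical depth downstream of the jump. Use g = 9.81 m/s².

Fr₁ = V₁/√(g·y₁) = 11.3/√(9.81×0.632) = 4.54.
Bélanger equation: y₂/y₁ = ½[√(1 + 8Fr₁²) − 1] = ½[√165.8 − 1] = 5.94.
y₂ = 5.94 × 0.632 = 3.75 m.

y₂ = 3.75 m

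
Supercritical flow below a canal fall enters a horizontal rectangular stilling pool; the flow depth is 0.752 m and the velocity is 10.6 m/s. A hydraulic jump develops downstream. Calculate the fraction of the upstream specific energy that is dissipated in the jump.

Fr₁ = V₁/√(g·y₁) = 10.6/√(9.81×0.752) = 3.90.
From the momentum equation for a rectangular channel, y₂/y₁ = ½[√(1 + 8Fr₁²) − 1] = ½[√122.8 − 1] = 5.04.
y₂ = 5.04 × 0.752 = 3.79 m.
E₁ = y₁ + V₁²/2g = 6.48 m. ΔE = (y₂ − y₁)³/(4y₁y₂) = 2.46 m. ΔE/E₁ = 2.46/6.48 = 0.380.

ΔE/E₁ = 0.380 (38.0%)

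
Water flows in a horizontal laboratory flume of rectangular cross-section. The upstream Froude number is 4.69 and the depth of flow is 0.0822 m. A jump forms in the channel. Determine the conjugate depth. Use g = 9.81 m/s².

y₂ = 0.506 m

Fr₁ = 4.69 (given).
From the momentum equation for a rectangular channel, y₂/y₁ = ½[√(1 + 8Fr₁²) − 1] = ½[√177.0 − 1] = 6.15.
y₂ = 6.15 × 0.0822 = 0.506 m.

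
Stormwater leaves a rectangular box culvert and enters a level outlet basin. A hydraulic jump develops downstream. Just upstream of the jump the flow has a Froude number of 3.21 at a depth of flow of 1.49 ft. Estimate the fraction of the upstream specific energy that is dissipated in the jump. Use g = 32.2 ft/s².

Fr₁ = 3.21 (given).
From the momentum equation for a rectangular channel, y₂/y₁ = ½[√(1 + 8Fr₁²) − 1] = ½[√83.43 − 1] = 4.07.
y₂ = 4.07 × 1.49 = 6.06 ft.
E₁ = y₁(1 + Fr₁²/2) = 1.49×(1 + 3.21²/2) = 9.17 ft. ΔE = (y₂ − y₁)³/(4y₁y₂) = 2.64 ft. ΔE/E₁ = 2.64/9.17 = 0.288.

ΔE/E₁ = 0.288 (28.8%)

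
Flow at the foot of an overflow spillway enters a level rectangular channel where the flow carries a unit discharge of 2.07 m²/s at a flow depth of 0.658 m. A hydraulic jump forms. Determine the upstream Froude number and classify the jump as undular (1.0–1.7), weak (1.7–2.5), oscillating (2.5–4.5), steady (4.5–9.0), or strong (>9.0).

Fr₁ = 1.24; undular jump

V₁ = q/y₁ = 2.07/0.658 = 3.15 m/s. Fr₁ = V₁/√(g·y₁) = 3.15/√(9.81×0.658) = 1.24.
Fr₁ = 1.24 lies in the undular range.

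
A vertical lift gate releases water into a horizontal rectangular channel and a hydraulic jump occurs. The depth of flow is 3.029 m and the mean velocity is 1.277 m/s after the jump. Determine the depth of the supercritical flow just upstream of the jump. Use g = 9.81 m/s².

y₁ = 0.3023 m

Fr₂ = V₂/√(g·y₂) = 1.277/√(9.81×3.029) = 0.2343.
The Bélanger relation is symmetric: y₁/y₂ = ½[√(1 + 8Fr₂²) − 1] = ½[√1.4390 − 1] = 0.09980.
y₁ = 0.09980 × 3.029 = 0.3023 m.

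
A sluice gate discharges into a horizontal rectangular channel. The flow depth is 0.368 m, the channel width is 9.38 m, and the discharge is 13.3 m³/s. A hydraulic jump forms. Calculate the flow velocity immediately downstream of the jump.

V₂ = 1.60 m/s

q = Q/b = 13.3/9.38 = 1.42 m²/s; V₁ = q/y₁ = 3.85 m/s. Fr₁ = V₁/√(g·y₁) = 2.03.
By Bélanger, y₂/y₁ = ½[√(1 + 8Fr₁²) − 1] = ½[√33.90 − 1] = 2.41.
y₂ = 2.41 × 0.368 = 0.887 m.
V₂ = q/y₂ = 1.42/0.887 = 1.60 m/s.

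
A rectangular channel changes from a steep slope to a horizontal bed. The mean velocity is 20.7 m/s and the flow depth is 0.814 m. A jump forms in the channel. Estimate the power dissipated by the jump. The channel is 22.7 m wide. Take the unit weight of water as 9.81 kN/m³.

P = 54009 kW

Fr₁ = V₁/√(g·y₁) = 20.7/√(9.81×0.814) = 7.33.
Bélanger equation: y₂/y₁ = ½[√(1 + 8Fr₁²) − 1] = ½[√430.3 − 1] = 9.87.
y₂ = 9.87 × 0.814 = 8.04 m.
q = V₁·y₁ = 20.7 × 0.814 = 16.8 m²/s. V₂ = q/y₂ = 16.8/8.04 = 2.10 m/s. E₁ = y₁ + V₁²/2g = 22.7 m; E₂ = y₂ + V₂²/2g = 8.26 m. ΔE = E₁ − E₂ = 14.4 m.
Q = q·b = 16.8 × 22.7 = 382 m³/s. P = γ·Q·ΔE = 9.81 × 382 × 14.4 = 54009 kW.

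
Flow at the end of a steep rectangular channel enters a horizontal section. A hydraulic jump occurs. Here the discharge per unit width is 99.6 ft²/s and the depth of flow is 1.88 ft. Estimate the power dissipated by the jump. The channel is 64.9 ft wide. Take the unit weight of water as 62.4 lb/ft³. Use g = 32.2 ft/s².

V₁ = q/y₁ = 99.6/1.88 = 53.0 ft/s. Fr₁ = V₁/√(g·y₁) = 53.0/√(32.2×1.88) = 6.81.
Conjugate-depth relation: y₂/y₁ = ½[√(1 + 8Fr₁²) − 1] = ½[√371.9 − 1] = 9.14.
y₂ = 9.14 × 1.88 = 17.2 ft.
Head loss: ΔE = (y₂ − y₁)³/(4y₁y₂) = (17.2 − 1.88)³/(4×1.88×17.2) = 3587/129 = 27.8 ft.
Q = q·b = 99.6 × 64.9 = 6464 cfs. P = γ·Q·ΔE/550 = 62.4 × 6464 × 27.8 / 550 = 20354 hp.

P = 20354 hp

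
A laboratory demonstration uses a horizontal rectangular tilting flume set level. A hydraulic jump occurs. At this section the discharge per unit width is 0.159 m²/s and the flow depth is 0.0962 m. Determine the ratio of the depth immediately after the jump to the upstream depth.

V₁ = q/y₁ = 0.159/0.0962 = 1.65 m/s. Fr₁ = V₁/√(g·y₁) = 1.65/√(9.81×0.0962) = 1.70.
Sequent-depth ratio: y₂/y₁ = ½[√(1 + 8Fr₁²) − 1] = ½[√24.16 − 1] = 1.96.

y₂/y₁ = 1.96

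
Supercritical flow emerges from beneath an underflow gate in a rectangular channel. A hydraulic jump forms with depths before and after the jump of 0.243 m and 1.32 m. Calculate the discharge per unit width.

For a rectangular channel the momentum equation gives q² = ½·g·y₁·y₂·(y₁ + y₂) = ½×9.81×0.243×1.32×1.56 = 2.46.
q = √2.46 = 1.57 m²/s.

q = 1.57 m²/s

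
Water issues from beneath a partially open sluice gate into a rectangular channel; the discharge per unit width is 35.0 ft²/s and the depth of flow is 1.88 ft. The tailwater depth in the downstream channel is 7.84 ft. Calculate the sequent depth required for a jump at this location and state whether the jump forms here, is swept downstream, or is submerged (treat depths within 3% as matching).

y₂ = 5.49 ft; the jump is submerged

V₁ = q/y₁ = 35.0/1.88 = 18.6 ft/s. Fr₁ = V₁/√(g·y₁) = 18.6/√(32.2×1.88) = 2.39.
From the momentum equation for a rectangular channel, y₂/y₁ = ½[√(1 + 8Fr₁²) − 1] = ½[√46.80 − 1] = 2.92.
y₂ = 2.92 × 1.88 = 5.49 ft.
Tailwater y_tw = 7.84 ft: y_tw > y₂, so the jump is submerged.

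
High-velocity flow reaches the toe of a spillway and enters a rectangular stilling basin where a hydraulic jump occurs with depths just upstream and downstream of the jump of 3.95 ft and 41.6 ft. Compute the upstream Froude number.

Fr₁ = 7.79

For a rectangular channel the momentum equation gives q² = ½·g·y₁·y₂·(y₁ + y₂) = ½×32.2×3.95×41.6×45.6 = 120505.
q = √120505 = 347 ft²/s.
V₁ = q/y₁ = 87.9 ft/s; Fr₁ = V₁/√(g·y₁) = 7.79.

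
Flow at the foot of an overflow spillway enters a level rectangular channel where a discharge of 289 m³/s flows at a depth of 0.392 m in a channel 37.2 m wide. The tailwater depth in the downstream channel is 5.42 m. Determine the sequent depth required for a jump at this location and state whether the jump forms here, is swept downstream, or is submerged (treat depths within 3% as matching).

y₂ = 5.41 m; the jump forms here

q = Q/b = 289/37.2 = 7.77 m²/s; V₁ = q/y₁ = 19.8 m/s. Fr₁ = V₁/√(g·y₁) = 10.1.
Bélanger equation: y₂/y₁ = ½[√(1 + 8Fr₁²) − 1] = ½[√818.1 − 1] = 13.8.
y₂ = 13.8 × 0.392 = 5.41 m.
Tailwater y_tw = 5.42 m: y_tw ≈ y₂, so the jump forms here.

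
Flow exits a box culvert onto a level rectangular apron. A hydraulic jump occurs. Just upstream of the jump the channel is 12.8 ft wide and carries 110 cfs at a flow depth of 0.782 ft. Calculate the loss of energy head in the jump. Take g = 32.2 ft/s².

q = Q/b = 110/12.8 = 8.59 ft²/s; V₁ = q/y₁ = 11.0 ft/s. Fr₁ = V₁/√(g·y₁) = 2.19.
By Bélanger, y₂/y₁ = ½[√(1 + 8Fr₁²) − 1] = ½[√39.37 − 1] = 2.64.
y₂ = 2.64 × 0.782 = 2.06 ft.
Head loss: ΔE = (y₂ − y₁)³/(4y₁y₂) = (2.06 − 0.782)³/(4×0.782×2.06) = 2.10/6.45 = 0.325 ft.

ΔE = 0.325 ft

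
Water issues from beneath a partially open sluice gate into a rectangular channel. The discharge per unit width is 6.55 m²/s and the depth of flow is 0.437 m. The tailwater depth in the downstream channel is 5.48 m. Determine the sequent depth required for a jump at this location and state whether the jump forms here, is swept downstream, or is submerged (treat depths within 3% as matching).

y₂ = 4.26 m; the jump is submerged

V₁ = q/y₁ = 6.55/0.437 = 15.0 m/s. Fr₁ = V₁/√(g·y₁) = 15.0/√(9.81×0.437) = 7.24.
From the momentum equation for a rectangular channel, y₂/y₁ = ½[√(1 + 8Fr₁²) − 1] = ½[√420.2 − 1] = 9.75.
y₂ = 9.75 × 0.437 = 4.26 m.
Tailwater y_tw = 5.48 m: y_tw > y₂, so the jump is submerged.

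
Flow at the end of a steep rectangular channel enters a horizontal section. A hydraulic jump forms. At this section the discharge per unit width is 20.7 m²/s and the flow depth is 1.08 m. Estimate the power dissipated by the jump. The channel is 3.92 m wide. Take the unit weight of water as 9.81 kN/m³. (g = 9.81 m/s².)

P = 8780 kW

V₁ = q/y₁ = 20.7/1.08 = 19.2 m/s. Fr₁ = V₁/√(g·y₁) = 19.2/√(9.81×1.08) = 5.89.
By Bélanger, y₂/y₁ = ½[√(1 + 8Fr₁²) − 1] = ½[√278.4 − 1] = 7.84.
y₂ = 7.84 × 1.08 = 8.47 m.
Head loss: ΔE = (y₂ − y₁)³/(4y₁y₂) = (8.47 − 1.08)³/(4×1.08×8.47) = 404/36.6 = 11.0 m.
Q = q·b = 20.7 × 3.92 = 81.1 m³/s. P = γ·Q·ΔE = 9.81 × 81.1 × 11.0 = 8780 kW.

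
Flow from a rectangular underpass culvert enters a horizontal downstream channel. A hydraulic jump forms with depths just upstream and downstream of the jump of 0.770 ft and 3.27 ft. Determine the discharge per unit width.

q = 12.8 ft²/s

For a rectangular channel the momentum equation gives q² = ½·g·y₁·y₂·(y₁ + y₂) = ½×32.2×0.770×3.27×4.04 = 164.
q = √164 = 12.8 ft²/s.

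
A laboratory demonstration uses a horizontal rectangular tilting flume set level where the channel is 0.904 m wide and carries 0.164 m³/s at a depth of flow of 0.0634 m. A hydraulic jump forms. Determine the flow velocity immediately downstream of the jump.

q = Q/b = 0.164/0.904 = 0.181 m²/s; V₁ = q/y₁ = 2.86 m/s. Fr₁ = V₁/√(g·y₁) = 3.63.
From the momentum equation for a rectangular channel, y₂/y₁ = ½[√(1 + 8Fr₁²) − 1] = ½[√106.3 − 1] = 4.66.
y₂ = 4.66 × 0.0634 = 0.295 m.
V₂ = q/y₂ = 0.181/0.295 = 0.615 m/s.

V₂ = 0.615 m/s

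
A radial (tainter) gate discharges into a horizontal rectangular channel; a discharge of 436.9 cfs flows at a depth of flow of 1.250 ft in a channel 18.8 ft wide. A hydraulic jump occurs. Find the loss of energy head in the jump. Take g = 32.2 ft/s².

q = Q/b = 436.9/18.8 = 23.24 ft²/s; V₁ = q/y₁ = 18.59 ft/s. Fr₁ = V₁/√(g·y₁) = 2.930.
Conjugate-depth relation: y₂/y₁ = ½[√(1 + 8Fr₁²) − 1] = ½[√69.699 − 1] = 3.674.
y₂ = 3.674 × 1.250 = 4.593 ft.
V₂ = q/y₂ = 23.24/4.593 = 5.060 ft/s. E₁ = y₁ + V₁²/2g = 6.617 ft; E₂ = y₂ + V₂²/2g = 4.990 ft. ΔE = E₁ − E₂ = 1.627 ft.

ΔE = 1.627 ft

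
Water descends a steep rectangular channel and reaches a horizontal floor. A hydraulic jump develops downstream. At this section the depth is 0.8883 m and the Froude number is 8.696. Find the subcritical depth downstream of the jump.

y₂ = 10.49 m

Fr₁ = 8.696 (given).
Conjugate-depth relation: y₂/y₁ = ½[√(1 + 8Fr₁²) − 1] = ½[√605.96 − 1] = 11.81.
y₂ = 11.81 × 0.8883 = 10.49 m.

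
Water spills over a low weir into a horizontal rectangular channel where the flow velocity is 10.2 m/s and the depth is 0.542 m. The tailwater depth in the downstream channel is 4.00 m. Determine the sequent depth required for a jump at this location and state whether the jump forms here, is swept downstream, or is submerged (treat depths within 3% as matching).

Fr₁ = V₁/√(g·y₁) = 10.2/√(9.81×0.542) = 4.42.
Conjugate-depth relation: y₂/y₁ = ½[√(1 + 8Fr₁²) − 1] = ½[√157.5 − 1] = 5.78.
y₂ = 5.78 × 0.542 = 3.13 m.
Tailwater y_tw = 4.00 m: y_tw > y₂, so the jump is submerged.

y₂ = 3.13 m; the jump is submerged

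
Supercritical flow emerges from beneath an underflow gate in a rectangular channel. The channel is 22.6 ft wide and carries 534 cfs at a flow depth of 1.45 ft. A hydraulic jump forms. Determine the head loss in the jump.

q = Q/b = 534/22.6 = 23.6 ft²/s; V₁ = q/y₁ = 16.3 ft/s. Fr₁ = V₁/√(g·y₁) = 2.38.
By Bélanger, y₂/y₁ = ½[√(1 + 8Fr₁²) − 1] = ½[√46.50 − 1] = 2.91.
y₂ = 2.91 × 1.45 = 4.22 ft.
V₂ = q/y₂ = 23.6/4.22 = 5.60 ft/s. E₁ = y₁ + V₁²/2g = 5.57 ft; E₂ = y₂ + V₂²/2g = 4.71 ft. ΔE = E₁ − E₂ = 0.867 ft.

ΔE = 0.867 ft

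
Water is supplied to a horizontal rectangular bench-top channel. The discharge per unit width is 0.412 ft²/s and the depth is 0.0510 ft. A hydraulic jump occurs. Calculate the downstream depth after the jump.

y₂ = 0.430 ft

V₁ = q/y₁ = 0.412/0.0510 = 8.08 ft/s. Fr₁ = V₁/√(g·y₁) = 8.08/√(32.2×0.0510) = 6.30.
Sequent-depth ratio: y₂/y₁ = ½[√(1 + 8Fr₁²) − 1] = ½[√318.9 − 1] = 8.43.
y₂ = 8.43 × 0.0510 = 0.430 ft.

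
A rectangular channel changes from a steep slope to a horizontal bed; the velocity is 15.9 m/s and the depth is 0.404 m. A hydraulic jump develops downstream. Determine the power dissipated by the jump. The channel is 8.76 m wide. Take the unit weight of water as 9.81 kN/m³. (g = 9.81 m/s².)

Fr₁ = V₁/√(g·y₁) = 15.9/√(9.81×0.404) = 7.99.
By Bélanger, y₂/y₁ = ½[√(1 + 8Fr₁²) − 1] = ½[√511.3 − 1] = 10.8.
y₂ = 10.8 × 0.404 = 4.37 m.
q = V₁·y₁ = 15.9 × 0.404 = 6.42 m²/s. V₂ = q/y₂ = 6.42/4.37 = 1.47 m/s. E₁ = y₁ + V₁²/2g = 13.3 m; E₂ = y₂ + V₂²/2g = 4.48 m. ΔE = E₁ − E₂ = 8.81 m.
Q = q·b = 6.42 × 8.76 = 56.3 m³/s. P = γ·Q·ΔE = 9.81 × 56.3 × 8.81 = 4865 kW.

P = 4865 kW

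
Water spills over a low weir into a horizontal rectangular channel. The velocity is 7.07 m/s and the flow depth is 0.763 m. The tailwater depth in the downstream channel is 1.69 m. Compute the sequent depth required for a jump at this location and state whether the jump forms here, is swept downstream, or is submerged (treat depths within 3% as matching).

Fr₁ = V₁/√(g·y₁) = 7.07/√(9.81×0.763) = 2.58.
Bélanger equation: y₂/y₁ = ½[√(1 + 8Fr₁²) − 1] = ½[√54.42 − 1] = 3.19.
y₂ = 3.19 × 0.763 = 2.43 m.
Tailwater y_tw = 1.69 m: y_tw < y₂, so the jump is swept downstream.

y₂ = 2.43 m; the jump is swept downstream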